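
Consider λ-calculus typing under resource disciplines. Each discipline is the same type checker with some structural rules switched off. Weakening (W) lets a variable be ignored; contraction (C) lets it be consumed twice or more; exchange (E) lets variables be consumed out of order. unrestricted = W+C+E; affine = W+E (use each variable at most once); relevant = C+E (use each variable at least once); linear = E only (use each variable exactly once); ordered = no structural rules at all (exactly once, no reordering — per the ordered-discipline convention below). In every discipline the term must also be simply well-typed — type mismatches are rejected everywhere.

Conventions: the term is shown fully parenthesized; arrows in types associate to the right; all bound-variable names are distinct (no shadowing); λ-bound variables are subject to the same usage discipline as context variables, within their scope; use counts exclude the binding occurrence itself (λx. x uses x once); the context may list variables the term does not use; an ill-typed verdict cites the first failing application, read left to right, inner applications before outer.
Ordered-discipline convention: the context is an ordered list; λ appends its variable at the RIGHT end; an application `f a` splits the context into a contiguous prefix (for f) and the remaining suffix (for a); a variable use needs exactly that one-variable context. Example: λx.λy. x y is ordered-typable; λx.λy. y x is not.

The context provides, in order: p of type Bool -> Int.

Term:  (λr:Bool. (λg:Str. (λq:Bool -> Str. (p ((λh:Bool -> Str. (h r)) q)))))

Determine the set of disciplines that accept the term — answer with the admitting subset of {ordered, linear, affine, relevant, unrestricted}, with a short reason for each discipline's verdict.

accepted by: none
use counts: p: 1×, r (λ-bound): 1×, g (λ-bound): 0×, q (λ-bound): 1×, h (λ-bound): 1×
uses in reading order: p, h, r, q
typing: ill-typed: an application expects Bool but receives Str
ordered: ✗, a type mismatch blocks all five
linear: ✗, the type mismatch rejects it
affine: ✗, not simply typable
relevant: ✗, fails simple typing
unrestricted: ✗, a type mismatch blocks all five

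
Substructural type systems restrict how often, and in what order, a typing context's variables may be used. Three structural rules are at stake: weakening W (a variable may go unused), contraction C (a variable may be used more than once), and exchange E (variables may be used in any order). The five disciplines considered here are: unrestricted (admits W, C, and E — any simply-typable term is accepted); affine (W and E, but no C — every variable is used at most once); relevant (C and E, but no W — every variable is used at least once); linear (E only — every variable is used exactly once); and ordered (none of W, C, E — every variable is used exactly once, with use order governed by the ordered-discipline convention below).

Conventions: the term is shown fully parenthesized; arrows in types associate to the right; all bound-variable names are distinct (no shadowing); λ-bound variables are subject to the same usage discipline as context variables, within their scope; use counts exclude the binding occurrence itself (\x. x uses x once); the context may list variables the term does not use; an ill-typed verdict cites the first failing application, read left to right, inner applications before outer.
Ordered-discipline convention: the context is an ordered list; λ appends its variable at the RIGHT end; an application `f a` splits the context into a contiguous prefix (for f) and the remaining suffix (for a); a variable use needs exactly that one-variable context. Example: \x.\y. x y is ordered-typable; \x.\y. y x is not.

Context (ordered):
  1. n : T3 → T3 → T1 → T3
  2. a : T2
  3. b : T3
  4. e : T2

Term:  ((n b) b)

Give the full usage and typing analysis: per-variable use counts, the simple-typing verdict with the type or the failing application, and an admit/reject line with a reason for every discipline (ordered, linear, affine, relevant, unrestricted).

variable uses: n: 1×; a: 0×; b: 2×; e: 0×
use order (left to right): n, b, b
typing: ✓ — T1 → T3
ordered: ✗ — b ×2 used more than once (contraction); a, e never used (weakening)
linear: ✗ — b ×2 used more than once (contraction); a, e never used (weakening)
affine: ✗ — b ×2 used more than once (contraction)
relevant: ✗ — a, e never used (weakening)
unrestricted: ✓ — simply typable at T1 → T3; W, C, E all held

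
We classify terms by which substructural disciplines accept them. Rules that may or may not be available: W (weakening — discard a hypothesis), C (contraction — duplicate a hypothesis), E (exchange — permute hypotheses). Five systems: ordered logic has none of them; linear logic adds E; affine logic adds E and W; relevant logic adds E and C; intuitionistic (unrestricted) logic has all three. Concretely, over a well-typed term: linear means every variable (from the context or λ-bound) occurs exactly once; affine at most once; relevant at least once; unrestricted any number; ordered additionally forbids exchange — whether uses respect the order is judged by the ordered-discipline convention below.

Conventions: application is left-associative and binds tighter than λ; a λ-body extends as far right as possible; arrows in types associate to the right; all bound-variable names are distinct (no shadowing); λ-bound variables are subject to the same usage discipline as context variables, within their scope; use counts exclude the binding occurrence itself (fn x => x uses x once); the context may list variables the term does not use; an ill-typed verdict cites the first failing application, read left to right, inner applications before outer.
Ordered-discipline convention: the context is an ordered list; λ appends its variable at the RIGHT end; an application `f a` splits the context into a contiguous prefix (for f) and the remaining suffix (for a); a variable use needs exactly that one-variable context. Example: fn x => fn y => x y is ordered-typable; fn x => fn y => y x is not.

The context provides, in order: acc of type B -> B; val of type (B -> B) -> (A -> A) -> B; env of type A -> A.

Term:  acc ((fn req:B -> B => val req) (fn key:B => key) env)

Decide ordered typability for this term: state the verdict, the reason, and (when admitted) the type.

yes — acc, val, env, req, key: once each, no exchange needed; term : B
use counts: acc ×1; val ×1; env ×1; req [bound] ×1; key [bound] ×1
uses in reading order: acc, val, req, key, env
typing: ✓ — B
summary: ordered ✓, linear ✓, affine ✓, relevant ✓, unrestricted ✓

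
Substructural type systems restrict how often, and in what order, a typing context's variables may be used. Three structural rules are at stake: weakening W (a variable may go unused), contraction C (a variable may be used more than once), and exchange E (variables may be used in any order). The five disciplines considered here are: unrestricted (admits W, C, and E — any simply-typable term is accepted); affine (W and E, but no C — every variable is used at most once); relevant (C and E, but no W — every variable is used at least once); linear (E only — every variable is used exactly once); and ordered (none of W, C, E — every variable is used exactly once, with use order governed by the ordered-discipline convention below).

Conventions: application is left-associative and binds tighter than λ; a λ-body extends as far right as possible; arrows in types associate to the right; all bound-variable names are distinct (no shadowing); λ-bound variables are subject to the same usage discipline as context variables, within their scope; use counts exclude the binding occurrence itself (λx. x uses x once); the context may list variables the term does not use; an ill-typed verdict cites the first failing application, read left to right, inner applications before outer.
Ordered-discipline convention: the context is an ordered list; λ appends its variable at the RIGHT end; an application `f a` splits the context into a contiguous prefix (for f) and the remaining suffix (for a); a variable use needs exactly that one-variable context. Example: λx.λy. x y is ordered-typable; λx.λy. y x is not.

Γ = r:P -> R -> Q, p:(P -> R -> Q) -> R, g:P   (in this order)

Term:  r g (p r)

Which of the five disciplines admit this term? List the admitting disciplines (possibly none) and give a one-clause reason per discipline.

admitted in: relevant, unrestricted
variable uses: r: 2×, p: 1×, g: 1×
left-to-right use order: r, g, p, r
typing: well-typed at Q
ordered ✗ (r ×2 used more than once (contraction))
linear ✗ (r ×2 used more than once (contraction))
affine ✗ (r ×2 used more than once (contraction))
relevant ✓ (r, p, g: all used, weakening unneeded)
unrestricted ✓ (well-typed at Q; no restrictions here)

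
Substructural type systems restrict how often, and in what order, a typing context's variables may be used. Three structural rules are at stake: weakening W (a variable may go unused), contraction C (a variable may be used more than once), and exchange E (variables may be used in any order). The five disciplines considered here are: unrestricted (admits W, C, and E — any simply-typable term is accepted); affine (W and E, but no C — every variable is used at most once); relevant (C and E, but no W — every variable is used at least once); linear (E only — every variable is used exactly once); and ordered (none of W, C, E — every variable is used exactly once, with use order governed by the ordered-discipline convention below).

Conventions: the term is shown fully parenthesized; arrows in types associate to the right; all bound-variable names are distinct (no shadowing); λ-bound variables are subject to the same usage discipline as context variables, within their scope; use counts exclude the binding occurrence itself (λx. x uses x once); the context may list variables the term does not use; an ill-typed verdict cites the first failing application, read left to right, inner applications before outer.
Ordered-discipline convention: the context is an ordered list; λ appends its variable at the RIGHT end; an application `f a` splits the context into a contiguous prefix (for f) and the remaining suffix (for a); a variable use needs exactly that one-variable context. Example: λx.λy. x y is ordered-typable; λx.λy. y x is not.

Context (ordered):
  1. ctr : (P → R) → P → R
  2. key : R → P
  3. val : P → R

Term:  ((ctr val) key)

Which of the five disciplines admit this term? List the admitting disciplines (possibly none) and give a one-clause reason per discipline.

admitted in: none
usage: ctr: 1; key: 1; val: 1
order of uses: ctr, val, key
typing: ill-typed: argument of type R → P where P is required
ordered: ✗ — the type mismatch rejects it
linear: ✗ — not simply typable
affine: ✗ — fails simple typing
relevant: ✗ — a type mismatch blocks all five
unrestricted: ✗ — the type mismatch rejects it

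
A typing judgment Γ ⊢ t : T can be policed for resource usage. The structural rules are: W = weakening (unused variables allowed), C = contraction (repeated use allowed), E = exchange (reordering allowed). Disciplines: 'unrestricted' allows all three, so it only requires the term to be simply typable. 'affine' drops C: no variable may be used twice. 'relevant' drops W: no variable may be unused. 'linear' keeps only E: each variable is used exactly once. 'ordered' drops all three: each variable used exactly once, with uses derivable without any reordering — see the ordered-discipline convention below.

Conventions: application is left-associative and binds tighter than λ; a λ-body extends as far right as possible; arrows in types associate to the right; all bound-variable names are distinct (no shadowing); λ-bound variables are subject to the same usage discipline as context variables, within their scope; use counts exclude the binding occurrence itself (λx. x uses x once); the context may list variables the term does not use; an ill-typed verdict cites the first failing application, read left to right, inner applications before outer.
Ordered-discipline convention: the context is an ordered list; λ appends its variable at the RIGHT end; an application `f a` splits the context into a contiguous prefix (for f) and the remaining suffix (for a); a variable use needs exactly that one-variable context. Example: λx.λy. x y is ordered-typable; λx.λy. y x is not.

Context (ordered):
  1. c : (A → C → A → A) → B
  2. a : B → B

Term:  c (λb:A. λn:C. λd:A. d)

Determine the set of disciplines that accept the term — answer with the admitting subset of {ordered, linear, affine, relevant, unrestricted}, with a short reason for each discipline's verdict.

accepted by: affine, unrestricted
usage: c ×1; a ×0; b (bound) ×0; n (bound) ×0; d (bound) ×1
order of uses: c, d
typing: ✓ — B
ordered: ✗ — unused: a, b, n — weakening required
linear: ✗ — unused: a, b, n — weakening required
affine: ✓ — no duplicate uses among c, a, b, n, d
relevant: ✗ — unused: a, b, n — weakening required
unrestricted: ✓ — typability at B is all that's needed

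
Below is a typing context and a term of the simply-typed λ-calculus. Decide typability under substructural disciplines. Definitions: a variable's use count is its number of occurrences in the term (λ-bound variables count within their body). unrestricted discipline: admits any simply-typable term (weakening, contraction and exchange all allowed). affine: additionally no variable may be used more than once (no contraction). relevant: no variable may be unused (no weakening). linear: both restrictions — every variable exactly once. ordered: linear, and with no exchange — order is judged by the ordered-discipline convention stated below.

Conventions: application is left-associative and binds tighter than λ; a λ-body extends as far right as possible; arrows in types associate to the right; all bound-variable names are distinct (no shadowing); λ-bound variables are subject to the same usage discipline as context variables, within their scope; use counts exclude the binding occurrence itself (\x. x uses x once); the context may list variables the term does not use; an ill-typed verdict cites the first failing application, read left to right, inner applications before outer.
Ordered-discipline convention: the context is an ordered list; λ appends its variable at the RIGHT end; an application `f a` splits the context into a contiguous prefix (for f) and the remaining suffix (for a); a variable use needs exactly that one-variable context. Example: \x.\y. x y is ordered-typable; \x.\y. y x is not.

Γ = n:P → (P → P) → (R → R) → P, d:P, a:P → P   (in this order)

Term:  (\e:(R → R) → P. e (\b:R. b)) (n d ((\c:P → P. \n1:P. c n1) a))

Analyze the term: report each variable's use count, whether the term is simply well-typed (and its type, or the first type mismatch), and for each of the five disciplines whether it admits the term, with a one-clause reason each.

variable uses: n ×1, d ×1, a ×1, e (bound) ×1, b (bound) ×1, c (bound) ×1, n1 (bound) ×1
left-to-right use order: e, b, n, d, c, n1, a
typing: ✓ — P
ordered: ✓, n, d, a, e, b, c, n1: once each, no exchange needed
linear: ✓, exactly-once usage across n, d, a, e, b, c, n1
affine: ✓, no duplicate uses among n, d, a, e, b, c, n1
relevant: ✓, none of n, d, a, e, b, c, n1 goes unused
unrestricted: ✓, simply typable at P; W, C, E all held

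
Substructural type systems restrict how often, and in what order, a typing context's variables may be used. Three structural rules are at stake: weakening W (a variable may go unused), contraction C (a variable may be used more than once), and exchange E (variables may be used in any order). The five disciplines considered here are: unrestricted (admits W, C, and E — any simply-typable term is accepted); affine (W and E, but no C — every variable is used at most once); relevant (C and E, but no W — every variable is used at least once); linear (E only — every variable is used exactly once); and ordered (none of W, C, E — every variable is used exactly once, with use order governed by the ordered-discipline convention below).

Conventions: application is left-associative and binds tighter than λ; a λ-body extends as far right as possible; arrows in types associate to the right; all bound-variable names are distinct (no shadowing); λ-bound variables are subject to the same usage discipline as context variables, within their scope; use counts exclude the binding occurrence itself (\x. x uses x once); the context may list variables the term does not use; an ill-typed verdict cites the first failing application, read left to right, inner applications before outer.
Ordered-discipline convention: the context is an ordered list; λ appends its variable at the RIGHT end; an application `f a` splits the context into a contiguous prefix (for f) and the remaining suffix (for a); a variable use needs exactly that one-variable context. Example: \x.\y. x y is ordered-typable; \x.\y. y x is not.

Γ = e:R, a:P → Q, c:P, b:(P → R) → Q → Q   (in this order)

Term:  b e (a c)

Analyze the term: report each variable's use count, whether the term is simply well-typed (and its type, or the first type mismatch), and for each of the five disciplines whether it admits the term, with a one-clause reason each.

use counts: e=1; a=1; c=1; b=1
order of uses: b, e, a, c
typing: ill-typed: an application expects P → R but receives R
ordered: ✗, the type mismatch rejects it
linear: ✗, not simply typable
affine: ✗, fails simple typing
relevant: ✗, a type mismatch blocks all five
unrestricted: ✗, the type mismatch rejects it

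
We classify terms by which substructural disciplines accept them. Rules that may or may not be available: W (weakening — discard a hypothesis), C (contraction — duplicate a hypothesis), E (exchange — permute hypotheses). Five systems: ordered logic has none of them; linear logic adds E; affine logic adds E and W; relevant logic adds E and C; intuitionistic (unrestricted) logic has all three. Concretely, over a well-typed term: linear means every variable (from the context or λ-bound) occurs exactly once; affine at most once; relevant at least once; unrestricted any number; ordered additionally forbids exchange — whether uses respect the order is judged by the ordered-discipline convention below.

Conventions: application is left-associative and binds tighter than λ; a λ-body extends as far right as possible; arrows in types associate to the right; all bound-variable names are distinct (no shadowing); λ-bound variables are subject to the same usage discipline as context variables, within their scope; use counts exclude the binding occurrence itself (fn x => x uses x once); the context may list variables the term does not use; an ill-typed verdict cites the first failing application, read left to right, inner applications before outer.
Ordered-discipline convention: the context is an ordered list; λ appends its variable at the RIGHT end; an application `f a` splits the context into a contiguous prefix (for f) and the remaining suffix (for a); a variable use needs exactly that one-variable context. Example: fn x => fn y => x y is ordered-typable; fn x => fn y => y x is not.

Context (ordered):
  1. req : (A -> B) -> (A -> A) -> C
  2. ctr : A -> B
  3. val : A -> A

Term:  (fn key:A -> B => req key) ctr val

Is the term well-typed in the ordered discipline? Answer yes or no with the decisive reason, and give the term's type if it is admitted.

yes — single-use (req, ctr, val, key), ordered derivation ok; term : C
usage: req=1, ctr=1, val=1, key (λ-bound)=1
order of uses: req, key, ctr, val
typing: ✓ — C
across the five disciplines: ordered ✓; linear ✓; affine ✓; relevant ✓; unrestricted ✓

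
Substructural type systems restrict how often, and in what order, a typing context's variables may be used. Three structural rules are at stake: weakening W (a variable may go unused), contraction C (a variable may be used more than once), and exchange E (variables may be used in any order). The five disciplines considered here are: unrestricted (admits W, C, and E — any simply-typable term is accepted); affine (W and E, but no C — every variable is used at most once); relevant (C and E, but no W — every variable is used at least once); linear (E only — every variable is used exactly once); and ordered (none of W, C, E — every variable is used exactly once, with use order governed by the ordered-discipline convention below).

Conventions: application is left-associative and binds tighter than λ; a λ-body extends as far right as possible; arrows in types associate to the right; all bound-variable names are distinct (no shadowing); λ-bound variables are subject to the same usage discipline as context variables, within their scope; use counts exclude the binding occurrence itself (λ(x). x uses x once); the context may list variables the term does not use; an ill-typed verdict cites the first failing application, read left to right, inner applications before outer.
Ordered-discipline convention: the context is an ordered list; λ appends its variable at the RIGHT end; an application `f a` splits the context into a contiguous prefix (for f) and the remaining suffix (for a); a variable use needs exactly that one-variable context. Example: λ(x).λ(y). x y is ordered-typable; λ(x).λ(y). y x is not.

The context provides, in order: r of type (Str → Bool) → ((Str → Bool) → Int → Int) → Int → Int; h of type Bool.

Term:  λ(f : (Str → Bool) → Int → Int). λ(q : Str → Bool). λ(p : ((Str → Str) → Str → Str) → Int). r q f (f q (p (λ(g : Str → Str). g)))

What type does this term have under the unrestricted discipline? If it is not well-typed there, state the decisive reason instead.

term : ((Str → Bool) → Int → Int) → (Str → Bool) → (((Str → Str) → Str → Str) → Int) → Int
use counts: r ×1, h ×0, f (λ-bound) ×2, q (λ-bound) ×2, p (λ-bound) ×1, g (λ-bound) ×1
uses in reading order: r, q, f, f, q, p, g
typing: well-typed — term : ((Str → Bool) → Int → Int) → (Str → Bool) → (((Str → Str) → Str → Str) → Int) → Int
per-discipline verdicts: ordered ✗; linear ✗; affine ✗; relevant ✗; unrestricted ✓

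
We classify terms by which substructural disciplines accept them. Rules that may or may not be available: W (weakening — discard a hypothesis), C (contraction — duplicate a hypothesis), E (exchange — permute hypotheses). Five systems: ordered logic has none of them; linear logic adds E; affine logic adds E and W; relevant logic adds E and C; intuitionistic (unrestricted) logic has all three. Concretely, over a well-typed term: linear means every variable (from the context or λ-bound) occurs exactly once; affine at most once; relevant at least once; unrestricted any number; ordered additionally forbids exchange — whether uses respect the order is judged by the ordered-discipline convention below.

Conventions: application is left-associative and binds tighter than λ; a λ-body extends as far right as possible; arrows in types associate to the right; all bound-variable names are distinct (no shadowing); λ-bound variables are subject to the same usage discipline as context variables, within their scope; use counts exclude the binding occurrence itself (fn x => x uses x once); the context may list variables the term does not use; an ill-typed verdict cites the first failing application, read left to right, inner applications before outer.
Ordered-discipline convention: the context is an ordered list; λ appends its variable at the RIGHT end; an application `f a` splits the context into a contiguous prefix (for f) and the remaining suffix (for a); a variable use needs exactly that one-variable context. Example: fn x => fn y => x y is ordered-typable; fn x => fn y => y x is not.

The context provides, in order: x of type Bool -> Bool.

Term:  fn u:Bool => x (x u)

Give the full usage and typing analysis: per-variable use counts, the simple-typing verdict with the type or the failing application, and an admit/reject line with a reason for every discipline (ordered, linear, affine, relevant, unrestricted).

use counts: x: 2; u (bound): 1
use order (left to right): x, x, u
typing: ✓ — Bool -> Bool
ordered ✗ (x ×2 used more than once (contraction))
linear ✗ (x ×2 used more than once (contraction))
affine ✗ (x ×2 used more than once (contraction))
relevant ✓ (every one of x, u appears)
unrestricted ✓ (typability at Bool -> Bool is all that's needed)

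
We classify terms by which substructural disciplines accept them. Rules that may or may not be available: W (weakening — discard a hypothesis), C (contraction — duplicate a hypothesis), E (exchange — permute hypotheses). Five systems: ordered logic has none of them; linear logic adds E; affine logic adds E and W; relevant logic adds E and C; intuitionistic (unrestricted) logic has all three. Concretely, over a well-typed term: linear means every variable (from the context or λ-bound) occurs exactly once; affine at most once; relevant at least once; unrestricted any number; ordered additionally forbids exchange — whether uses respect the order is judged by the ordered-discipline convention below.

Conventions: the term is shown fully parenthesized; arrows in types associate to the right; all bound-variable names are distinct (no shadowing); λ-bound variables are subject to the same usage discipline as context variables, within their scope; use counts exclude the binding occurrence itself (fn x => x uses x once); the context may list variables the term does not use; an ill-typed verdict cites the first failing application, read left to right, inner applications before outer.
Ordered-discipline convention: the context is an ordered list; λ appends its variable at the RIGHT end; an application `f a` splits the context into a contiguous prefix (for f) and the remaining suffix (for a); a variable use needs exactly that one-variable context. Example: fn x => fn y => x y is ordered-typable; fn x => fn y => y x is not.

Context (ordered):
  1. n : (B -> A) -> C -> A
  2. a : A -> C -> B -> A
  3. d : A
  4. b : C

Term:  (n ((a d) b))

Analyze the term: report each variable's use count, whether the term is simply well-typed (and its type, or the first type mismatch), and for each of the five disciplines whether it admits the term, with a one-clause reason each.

use counts: n=1, a=1, d=1, b=1
left-to-right use order: n, a, d, b
typing: well-typed at C -> A
ordered: ✓ — n, a, d, b: once each, no exchange needed
linear: ✓ — single use per variable (n, a, d, b)
affine: ✓ — n, a, d, b: no repeats, contraction unneeded
relevant: ✓ — at least one use each (n, a, d, b)
unrestricted: ✓ — well-typed at C -> A; no restrictions here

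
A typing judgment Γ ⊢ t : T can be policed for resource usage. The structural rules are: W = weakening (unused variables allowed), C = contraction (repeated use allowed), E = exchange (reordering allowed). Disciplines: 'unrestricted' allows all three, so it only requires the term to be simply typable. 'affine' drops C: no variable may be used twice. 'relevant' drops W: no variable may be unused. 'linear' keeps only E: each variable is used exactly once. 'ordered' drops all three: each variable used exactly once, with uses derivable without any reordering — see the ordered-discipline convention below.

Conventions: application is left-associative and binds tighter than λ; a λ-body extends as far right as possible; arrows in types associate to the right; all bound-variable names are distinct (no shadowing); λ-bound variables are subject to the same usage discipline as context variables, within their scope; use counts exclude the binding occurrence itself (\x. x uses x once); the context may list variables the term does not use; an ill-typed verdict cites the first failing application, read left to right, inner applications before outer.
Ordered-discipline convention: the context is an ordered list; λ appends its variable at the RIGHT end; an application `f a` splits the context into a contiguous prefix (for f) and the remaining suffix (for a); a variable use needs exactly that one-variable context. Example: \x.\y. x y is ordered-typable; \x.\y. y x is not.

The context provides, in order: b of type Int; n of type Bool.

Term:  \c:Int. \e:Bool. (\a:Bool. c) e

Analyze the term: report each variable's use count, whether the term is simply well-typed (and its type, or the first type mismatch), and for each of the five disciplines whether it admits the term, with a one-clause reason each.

variable uses: b: 0×; n: 0×; c (λ-bound): 1×; e (λ-bound): 1×; a (λ-bound): 0×
left-to-right use order: c, e
typing: well-typed at Int → Bool → Int
ordered: ✗, b, n, a left unused
linear: ✗, b, n, a left unused
affine: ✓, b, n, c, e, a: no repeats, contraction unneeded
relevant: ✗, b, n, a left unused
unrestricted: ✓, type-checks (Int → Bool → Int) and nothing is barred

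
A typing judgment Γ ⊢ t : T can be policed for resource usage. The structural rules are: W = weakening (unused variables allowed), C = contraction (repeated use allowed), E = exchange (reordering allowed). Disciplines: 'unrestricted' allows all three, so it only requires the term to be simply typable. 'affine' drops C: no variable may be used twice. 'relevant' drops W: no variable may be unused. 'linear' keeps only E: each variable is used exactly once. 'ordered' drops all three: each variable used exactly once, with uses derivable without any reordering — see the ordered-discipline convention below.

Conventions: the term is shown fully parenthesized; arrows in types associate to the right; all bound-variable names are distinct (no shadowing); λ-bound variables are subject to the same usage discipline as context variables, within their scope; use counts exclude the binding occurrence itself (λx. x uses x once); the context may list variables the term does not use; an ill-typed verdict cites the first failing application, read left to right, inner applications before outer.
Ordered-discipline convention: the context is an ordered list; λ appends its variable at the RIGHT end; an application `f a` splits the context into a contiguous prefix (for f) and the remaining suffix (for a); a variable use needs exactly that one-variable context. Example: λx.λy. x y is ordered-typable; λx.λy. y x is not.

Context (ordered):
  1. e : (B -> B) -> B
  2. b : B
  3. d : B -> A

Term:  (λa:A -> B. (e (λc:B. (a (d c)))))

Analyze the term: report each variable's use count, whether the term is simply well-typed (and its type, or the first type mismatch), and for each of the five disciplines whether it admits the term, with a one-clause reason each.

variable uses: e: 1, b: 0, d: 1, a (λ-bound): 1, c (λ-bound): 1
left-to-right use order: e, a, d, c
typing: well-typed at (A -> B) -> B
ordered ✗ (unused: b — weakening required)
linear ✗ (unused: b — weakening required)
affine ✓ (no duplicate uses among e, b, d, a, c)
relevant ✗ (unused: b — weakening required)
unrestricted ✓ (well-typed at (A -> B) -> B; no restrictions here)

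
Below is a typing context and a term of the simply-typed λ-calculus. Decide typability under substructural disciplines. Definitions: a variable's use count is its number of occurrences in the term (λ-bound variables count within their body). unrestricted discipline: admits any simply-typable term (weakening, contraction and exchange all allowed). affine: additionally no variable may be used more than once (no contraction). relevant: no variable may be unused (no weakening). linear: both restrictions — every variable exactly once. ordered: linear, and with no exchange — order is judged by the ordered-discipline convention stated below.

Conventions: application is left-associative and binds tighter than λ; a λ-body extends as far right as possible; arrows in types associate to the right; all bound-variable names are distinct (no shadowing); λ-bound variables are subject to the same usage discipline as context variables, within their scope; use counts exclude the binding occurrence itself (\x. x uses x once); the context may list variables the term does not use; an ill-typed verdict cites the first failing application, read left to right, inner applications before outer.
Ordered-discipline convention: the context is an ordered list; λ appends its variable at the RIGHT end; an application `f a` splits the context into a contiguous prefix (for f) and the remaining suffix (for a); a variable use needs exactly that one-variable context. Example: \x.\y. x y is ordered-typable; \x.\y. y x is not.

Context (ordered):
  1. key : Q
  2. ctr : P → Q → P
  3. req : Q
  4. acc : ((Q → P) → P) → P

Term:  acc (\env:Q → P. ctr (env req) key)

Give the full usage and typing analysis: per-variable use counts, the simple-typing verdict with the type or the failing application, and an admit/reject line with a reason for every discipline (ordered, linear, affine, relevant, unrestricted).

counts: key: 1×, ctr: 1×, req: 1×, acc: 1×, env (λ-bound): 1×
use order (left to right): acc, ctr, env, req, key
typing: the term checks, with type P
ordered: ✗ — needs exchange: uses follow acc, ctr, env, req, key
linear: ✓ — key, ctr, req, acc, env: one use apiece
affine: ✓ — none of key, ctr, req, acc, env used more than once
relevant: ✓ — key, ctr, req, acc, env: all used, weakening unneeded
unrestricted: ✓ — simply typable at P; W, C, E all held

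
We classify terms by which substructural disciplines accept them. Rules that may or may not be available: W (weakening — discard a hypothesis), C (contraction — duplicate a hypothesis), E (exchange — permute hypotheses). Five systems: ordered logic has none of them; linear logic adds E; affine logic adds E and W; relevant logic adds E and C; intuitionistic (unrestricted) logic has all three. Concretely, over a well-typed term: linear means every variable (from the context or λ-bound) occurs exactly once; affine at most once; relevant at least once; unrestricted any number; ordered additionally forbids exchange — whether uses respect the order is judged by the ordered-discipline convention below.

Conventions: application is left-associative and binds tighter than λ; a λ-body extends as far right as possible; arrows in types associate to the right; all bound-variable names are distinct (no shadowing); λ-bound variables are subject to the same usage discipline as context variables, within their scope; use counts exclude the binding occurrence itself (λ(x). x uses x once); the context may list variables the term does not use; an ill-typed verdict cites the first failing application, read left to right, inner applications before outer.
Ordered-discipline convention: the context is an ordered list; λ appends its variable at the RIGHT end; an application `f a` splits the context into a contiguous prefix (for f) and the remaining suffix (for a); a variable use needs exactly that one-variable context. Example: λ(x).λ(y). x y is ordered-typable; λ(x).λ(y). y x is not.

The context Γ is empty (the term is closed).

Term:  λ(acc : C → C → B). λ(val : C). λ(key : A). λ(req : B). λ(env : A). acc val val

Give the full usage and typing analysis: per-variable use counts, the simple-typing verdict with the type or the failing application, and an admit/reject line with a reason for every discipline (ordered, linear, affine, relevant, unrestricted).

use counts: acc (bound): 1, val (bound): 2, key (bound): 0, req (bound): 0, env (bound): 0
uses in reading order: acc, val, val
typing: ✓ — (C → C → B) → C → A → B → A → B
ordered: ✗, repeated use of val ×2; needs weakening: key, req, env unused
linear: ✗, repeated use of val ×2; needs weakening: key, req, env unused
affine: ✗, repeated use of val ×2
relevant: ✗, needs weakening: key, req, env unused
unrestricted: ✓, typability at (C → C → B) → C → A → B → A → B is all that's needed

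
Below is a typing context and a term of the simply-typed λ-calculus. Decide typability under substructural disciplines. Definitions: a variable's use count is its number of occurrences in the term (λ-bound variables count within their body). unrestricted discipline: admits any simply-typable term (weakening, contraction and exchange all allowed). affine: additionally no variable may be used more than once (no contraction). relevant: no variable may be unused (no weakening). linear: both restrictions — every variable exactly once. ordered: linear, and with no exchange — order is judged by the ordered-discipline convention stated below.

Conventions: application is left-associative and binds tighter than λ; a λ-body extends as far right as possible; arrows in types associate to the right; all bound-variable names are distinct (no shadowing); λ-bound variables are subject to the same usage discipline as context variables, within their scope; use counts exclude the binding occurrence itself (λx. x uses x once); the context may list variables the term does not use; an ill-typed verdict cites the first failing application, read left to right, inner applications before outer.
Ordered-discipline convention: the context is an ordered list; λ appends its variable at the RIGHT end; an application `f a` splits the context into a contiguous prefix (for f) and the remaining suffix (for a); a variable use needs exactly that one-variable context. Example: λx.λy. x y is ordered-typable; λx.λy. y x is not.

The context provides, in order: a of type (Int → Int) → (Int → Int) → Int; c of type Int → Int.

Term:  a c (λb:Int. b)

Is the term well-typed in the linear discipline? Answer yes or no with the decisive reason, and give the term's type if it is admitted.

yes — each of a, c, b used exactly once; term : Int
variable uses: a: 1×; c: 1×; b (bound): 1×
uses in reading order: a, c, b
typing: well-typed at Int
all disciplines: ordered ✓; linear ✓; affine ✓; relevant ✓; unrestricted ✓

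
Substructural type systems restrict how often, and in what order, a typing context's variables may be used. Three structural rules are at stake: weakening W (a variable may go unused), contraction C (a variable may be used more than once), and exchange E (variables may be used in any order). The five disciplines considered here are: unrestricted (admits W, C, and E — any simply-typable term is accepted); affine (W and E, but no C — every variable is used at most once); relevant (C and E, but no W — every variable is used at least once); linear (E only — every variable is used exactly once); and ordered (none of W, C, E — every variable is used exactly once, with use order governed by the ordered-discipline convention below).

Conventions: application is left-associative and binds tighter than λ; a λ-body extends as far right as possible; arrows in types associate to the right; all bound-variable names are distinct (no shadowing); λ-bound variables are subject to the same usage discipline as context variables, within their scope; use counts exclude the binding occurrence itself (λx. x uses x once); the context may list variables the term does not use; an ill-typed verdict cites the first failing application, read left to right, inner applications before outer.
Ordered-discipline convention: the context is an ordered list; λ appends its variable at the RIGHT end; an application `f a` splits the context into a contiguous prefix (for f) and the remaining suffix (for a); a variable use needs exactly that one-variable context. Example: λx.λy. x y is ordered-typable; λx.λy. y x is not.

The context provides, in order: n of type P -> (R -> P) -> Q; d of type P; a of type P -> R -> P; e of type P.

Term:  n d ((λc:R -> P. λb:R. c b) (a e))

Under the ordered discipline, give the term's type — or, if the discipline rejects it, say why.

term : Q
variable uses: n ×1, d ×1, a ×1, e ×1, c (λ-bound) ×1, b (λ-bound) ×1
left-to-right use order: n, d, c, b, a, e
typing: well-typed at Q
across the five disciplines: ordered ✓, linear ✓, affine ✓, relevant ✓, unrestricted ✓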